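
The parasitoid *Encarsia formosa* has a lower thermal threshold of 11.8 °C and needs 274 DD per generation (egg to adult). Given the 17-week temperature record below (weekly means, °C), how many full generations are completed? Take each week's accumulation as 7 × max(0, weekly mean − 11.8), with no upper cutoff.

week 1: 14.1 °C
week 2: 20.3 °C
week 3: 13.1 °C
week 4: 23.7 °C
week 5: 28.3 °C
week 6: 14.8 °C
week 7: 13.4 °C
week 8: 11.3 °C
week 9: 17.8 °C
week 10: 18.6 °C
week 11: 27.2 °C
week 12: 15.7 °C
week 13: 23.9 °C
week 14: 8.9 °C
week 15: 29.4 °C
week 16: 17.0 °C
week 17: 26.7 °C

Weekly DD (7 × max(0, T̄ − 11.8)): 16.1, 59.5, 9.1, 83.3, 115.5, 21.0, 11.2, 0.0, 42.0, 47.6, 107.8, 27.3, 84.7, 0.0, 123.2, 36.4, 104.3.
Season total = 889.0 DD.
Complete generations = ⌊889.0 / 274⌋ = 3.

3 generations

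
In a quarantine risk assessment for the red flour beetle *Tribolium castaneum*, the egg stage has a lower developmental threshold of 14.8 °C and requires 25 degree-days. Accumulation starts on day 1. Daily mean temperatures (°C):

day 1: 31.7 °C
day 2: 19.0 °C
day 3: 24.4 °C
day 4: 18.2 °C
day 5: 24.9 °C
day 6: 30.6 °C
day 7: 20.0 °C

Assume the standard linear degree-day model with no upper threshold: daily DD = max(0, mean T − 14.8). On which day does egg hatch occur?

Daily DD above 14.8 °C: 16.9, 4.2, 9.6, 3.4, 10.1, 15.8, 5.2.
Cumulative: 16.9, 21.1, 30.7, 34.1, 44.2, 60.0, 65.2.
The total first reaches 25 DD on day 3.

day 3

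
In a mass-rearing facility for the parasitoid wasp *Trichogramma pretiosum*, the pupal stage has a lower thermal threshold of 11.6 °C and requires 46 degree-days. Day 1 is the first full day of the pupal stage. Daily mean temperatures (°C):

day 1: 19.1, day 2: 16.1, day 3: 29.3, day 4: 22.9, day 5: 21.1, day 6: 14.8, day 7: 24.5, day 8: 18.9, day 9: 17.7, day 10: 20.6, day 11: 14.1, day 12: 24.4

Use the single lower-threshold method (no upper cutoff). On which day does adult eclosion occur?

day 5

Daily DD above 11.6 °C: 7.5, 4.5, 17.7, 11.3, 9.5, 3.2, 12.9, 7.3, 6.1, 9.0, 2.5, 12.8.
Cumulative: 7.5, 12.0, 29.7, 41.0, 50.5, 53.7, 66.6, 73.9, 80.0, 89.0, 91.5, 104.3.
The total first reaches 46 DD on day 5.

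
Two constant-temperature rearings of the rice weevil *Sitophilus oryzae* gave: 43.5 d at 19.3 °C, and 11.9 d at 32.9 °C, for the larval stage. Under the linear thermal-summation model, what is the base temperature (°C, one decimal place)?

Equal thermal constants: D₁(T₁ − T_b) = D₂(T₂ − T_b).
43.5·(19.3 − T_b) = 11.9·(32.9 − T_b)
T_b = (43.5·19.3 − 11.9·32.9) / (43.5 − 11.9) = 448.04 / 31.6 = 14.178 °C ≈ 14.2 °C.

14.2 °C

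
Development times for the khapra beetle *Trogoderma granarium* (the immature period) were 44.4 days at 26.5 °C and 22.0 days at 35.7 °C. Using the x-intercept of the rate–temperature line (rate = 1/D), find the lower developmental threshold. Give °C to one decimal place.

17.5 °C

Linear rate model ⇒ the product D·(T − T_b) is constant across temperatures.
44.4·(26.5 − T_b) = 22.0·(35.7 − T_b)
T_b = (44.4·26.5 − 22.0·35.7) / (44.4 − 22.0) = 391.20 / 22.4 = 17.464 °C ≈ 17.5 °C.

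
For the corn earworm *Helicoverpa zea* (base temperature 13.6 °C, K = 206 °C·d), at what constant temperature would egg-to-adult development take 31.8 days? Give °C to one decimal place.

20.1 °C

Required daily accumulation = 206 / 31.8 = 6.478 DD/day.
T = T_base + 6.478 = 13.6 + 6.478 = 20.078 ≈ 20.1 °C.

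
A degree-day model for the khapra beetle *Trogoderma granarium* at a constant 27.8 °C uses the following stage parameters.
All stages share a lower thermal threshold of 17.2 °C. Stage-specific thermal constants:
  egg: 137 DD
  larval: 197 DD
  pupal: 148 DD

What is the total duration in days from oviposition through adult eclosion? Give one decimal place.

Daily accumulation at 27.8 °C = 27.8 − 17.2 = 10.6 DD/day.
Total K = 137 + 197 + 148 = 482 DD.
Total duration = 482 / 10.6 = 45.472 ≈ 45.5 days.

45.5 days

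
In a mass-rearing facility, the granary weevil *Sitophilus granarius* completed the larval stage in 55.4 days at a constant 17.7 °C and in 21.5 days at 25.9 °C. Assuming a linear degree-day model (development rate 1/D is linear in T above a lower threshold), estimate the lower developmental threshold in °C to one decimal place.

12.5 °C

Linear rate model ⇒ the product D·(T − T_b) is constant across temperatures.
55.4·(17.7 − T_b) = 21.5·(25.9 − T_b)
T_b = (55.4·17.7 − 21.5·25.9) / (55.4 − 21.5) = 423.73 / 33.9 = 12.499 °C ≈ 12.5 °C.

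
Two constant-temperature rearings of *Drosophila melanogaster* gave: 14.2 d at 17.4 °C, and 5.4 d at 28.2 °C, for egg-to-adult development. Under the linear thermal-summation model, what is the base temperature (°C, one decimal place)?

10.8 °C

Under the model K = D·(T − T_b), so D₁·(T₁ − T_b) = D₂·(T₂ − T_b).
14.2·(17.4 − T_b) = 5.4·(28.2 − T_b)
T_b = (14.2·17.4 − 5.4·28.2) / (14.2 − 5.4) = 94.80 / 8.8 = 10.773 °C ≈ 10.8 °C.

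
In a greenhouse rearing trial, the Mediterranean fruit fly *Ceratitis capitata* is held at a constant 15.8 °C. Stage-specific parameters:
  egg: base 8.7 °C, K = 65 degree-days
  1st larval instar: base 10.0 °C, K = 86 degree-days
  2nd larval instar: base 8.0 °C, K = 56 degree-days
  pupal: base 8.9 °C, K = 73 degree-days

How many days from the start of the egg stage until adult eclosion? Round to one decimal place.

41.7 days

egg: 65 / (15.8 − 8.7) = 65 / 7.1 = 9.155 d.
1st larval instar: 86 / (15.8 − 10.0) = 86 / 5.8 = 14.828 d.
2nd larval instar: 56 / (15.8 − 8.0) = 56 / 7.8 = 7.179 d.
pupal: 73 / (15.8 − 8.9) = 73 / 6.9 = 10.580 d.
Sum = 41.742 ≈ 41.7 days.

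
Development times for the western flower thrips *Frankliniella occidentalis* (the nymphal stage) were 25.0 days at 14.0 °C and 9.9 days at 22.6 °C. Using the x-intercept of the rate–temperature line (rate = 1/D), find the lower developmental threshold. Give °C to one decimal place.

8.4 °C

Under the model K = D·(T − T_b), so D₁·(T₁ − T_b) = D₂·(T₂ − T_b).
25.0·(14.0 − T_b) = 9.9·(22.6 − T_b)
T_b = (25.0·14.0 − 9.9·22.6) / (25.0 − 9.9) = 126.26 / 15.1 = 8.362 °C ≈ 8.4 °C.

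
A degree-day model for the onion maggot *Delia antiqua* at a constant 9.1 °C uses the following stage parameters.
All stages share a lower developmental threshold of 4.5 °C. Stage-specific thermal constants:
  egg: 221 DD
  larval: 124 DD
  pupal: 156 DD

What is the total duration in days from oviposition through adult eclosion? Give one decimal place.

Daily accumulation at 9.1 °C = 9.1 − 4.5 = 4.6 DD/day.
Total K = 221 + 124 + 156 = 501 DD.
Total duration = 501 / 4.6 = 108.913 ≈ 108.9 days.

108.9 days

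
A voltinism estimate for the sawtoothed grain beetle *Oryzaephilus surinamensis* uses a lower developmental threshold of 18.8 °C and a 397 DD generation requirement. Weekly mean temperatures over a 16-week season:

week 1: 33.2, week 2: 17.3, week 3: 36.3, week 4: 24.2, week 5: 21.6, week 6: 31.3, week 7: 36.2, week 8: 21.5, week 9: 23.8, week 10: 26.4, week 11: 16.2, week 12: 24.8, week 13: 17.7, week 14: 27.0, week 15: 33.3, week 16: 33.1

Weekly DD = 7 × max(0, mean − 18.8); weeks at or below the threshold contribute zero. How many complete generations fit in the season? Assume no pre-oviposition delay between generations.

2 generations

Weekly DD (7 × max(0, T̄ − 18.8)): 100.8, 0.0, 122.5, 37.8, 19.6, 87.5, 121.8, 18.9, 35.0, 53.2, 0.0, 42.0, 0.0, 57.4, 101.5, 100.1.
Season total = 898.1 DD.
Complete generations = ⌊898.1 / 397⌋ = 2.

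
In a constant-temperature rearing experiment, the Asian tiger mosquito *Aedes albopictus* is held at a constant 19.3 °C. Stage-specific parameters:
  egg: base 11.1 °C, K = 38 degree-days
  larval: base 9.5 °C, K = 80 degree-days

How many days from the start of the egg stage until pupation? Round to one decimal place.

12.8 days

egg: 38 / (19.3 − 11.1) = 38 / 8.2 = 4.634 d.
larval: 80 / (19.3 − 9.5) = 80 / 9.8 = 8.163 d.
Sum = 12.797 ≈ 12.8 days.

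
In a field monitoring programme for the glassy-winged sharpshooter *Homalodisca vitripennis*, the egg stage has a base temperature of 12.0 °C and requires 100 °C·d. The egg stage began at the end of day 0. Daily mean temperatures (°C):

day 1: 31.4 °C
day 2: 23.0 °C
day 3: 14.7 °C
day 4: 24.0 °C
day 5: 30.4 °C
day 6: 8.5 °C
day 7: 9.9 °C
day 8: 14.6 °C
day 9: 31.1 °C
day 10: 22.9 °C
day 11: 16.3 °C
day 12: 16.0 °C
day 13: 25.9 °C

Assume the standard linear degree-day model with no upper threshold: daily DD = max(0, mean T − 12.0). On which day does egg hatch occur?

day 11

Daily DD above 12.0 °C: 19.4, 11.0, 2.7, 12.0, 18.4, 0.0, 0.0, 2.6, 19.1, 10.9, 4.3, 4.0, 13.9.
Cumulative: 19.4, 30.4, 33.1, 45.1, 63.5, 63.5, 63.5, 66.1, 85.2, 96.1, 100.4, 104.4, 118.3.
The total first reaches 100 DD on day 11.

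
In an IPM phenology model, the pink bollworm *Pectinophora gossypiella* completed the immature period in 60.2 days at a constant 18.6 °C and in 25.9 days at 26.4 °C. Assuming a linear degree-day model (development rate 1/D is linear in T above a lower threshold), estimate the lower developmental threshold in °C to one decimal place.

12.7 °C

Equal thermal constants: D₁(T₁ − T_b) = D₂(T₂ − T_b).
60.2·(18.6 − T_b) = 25.9·(26.4 − T_b)
T_b = (60.2·18.6 − 25.9·26.4) / (60.2 − 25.9) = 435.96 / 34.3 = 12.710 °C ≈ 12.7 °C.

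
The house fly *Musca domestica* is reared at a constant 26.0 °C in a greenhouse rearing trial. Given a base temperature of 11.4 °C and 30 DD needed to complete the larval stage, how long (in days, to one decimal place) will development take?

Daily accumulation = 26.0 − 11.4 = 14.6 DD/day.
Duration = 30 / 14.6 = 2.055 ≈ 2.1 days.

2.1 days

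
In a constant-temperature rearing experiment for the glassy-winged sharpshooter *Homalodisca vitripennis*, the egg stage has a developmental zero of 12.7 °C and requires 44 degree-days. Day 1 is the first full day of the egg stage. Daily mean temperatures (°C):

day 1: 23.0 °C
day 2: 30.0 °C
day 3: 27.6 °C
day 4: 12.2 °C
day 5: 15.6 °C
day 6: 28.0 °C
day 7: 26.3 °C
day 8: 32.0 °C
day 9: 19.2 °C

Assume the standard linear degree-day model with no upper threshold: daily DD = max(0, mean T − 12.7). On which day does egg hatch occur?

Daily DD above 12.7 °C: 10.3, 17.3, 14.9, 0.0, 2.9, 15.3, 13.6, 19.3, 6.5.
Cumulative: 10.3, 27.6, 42.5, 42.5, 45.4, 60.7, 74.3, 93.6, 100.1.
The total first reaches 44 DD on day 5.

day 5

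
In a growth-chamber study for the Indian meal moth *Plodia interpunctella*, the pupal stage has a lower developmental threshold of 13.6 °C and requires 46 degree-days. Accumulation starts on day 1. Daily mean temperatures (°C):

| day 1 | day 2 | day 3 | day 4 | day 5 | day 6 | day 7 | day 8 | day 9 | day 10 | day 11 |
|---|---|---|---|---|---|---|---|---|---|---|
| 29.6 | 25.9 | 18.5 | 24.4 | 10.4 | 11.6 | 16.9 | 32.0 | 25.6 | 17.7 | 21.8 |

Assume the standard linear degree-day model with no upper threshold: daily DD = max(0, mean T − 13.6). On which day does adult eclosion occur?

day 7

Daily DD above 13.6 °C: 16.0, 12.3, 4.9, 10.8, 0.0, 0.0, 3.3, 18.4, 12.0, 4.1, 8.2.
Cumulative: 16.0, 28.3, 33.2, 44.0, 44.0, 44.0, 47.3, 65.7, 77.7, 81.8, 90.0.
The total first reaches 46 DD on day 7.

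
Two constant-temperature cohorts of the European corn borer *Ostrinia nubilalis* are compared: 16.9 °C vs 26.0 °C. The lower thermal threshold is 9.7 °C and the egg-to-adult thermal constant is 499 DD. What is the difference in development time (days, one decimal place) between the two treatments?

38.7 days

At 16.9 °C: 499 / (16.9 − 9.7) = 499 / 7.2 = 69.306 d.
At 26.0 °C: 499 / (26.0 − 9.7) = 499 / 16.3 = 30.613 d.
Difference = |69.306 − 30.613| = 38.692 ≈ 38.7 days.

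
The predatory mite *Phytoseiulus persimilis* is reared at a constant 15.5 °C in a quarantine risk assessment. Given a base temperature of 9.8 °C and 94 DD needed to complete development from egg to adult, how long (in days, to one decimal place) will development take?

16.5 days

Daily accumulation = 15.5 − 9.8 = 5.7 DD/day.
Duration = 94 / 5.7 = 16.491 ≈ 16.5 days.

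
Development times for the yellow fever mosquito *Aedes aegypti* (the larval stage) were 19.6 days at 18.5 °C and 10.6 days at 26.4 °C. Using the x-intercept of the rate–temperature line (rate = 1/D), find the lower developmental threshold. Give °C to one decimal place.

9.2 °C

Linear rate model ⇒ the product D·(T − T_b) is constant across temperatures.
19.6·(18.5 − T_b) = 10.6·(26.4 − T_b)
T_b = (19.6·18.5 − 10.6·26.4) / (19.6 − 10.6) = 82.76 / 9.0 = 9.196 °C ≈ 9.2 °C.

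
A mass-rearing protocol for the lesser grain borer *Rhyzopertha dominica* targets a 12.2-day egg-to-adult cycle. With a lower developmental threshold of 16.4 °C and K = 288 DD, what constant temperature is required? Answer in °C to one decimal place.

40.0 °C

Required daily accumulation = 288 / 12.2 = 23.607 DD/day.
T = T_base + 23.607 = 16.4 + 23.607 = 40.007 ≈ 40.0 °C.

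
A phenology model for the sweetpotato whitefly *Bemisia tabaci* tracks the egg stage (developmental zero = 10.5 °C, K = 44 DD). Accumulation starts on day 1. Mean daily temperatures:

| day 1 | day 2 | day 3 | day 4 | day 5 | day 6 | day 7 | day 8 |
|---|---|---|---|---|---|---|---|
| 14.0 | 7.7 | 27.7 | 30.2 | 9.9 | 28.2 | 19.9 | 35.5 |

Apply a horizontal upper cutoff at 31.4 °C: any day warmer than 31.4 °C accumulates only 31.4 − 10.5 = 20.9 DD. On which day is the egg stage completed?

day 6

Daily DD above 10.5 °C (capped at 20.9): 3.5, 0.0, 17.2, 19.7, 0.0, 17.7, 9.4, 20.9.
Cumulative: 3.5, 3.5, 20.7, 40.4, 40.4, 58.1, 67.5, 88.4.
The total first reaches 44 DD on day 6.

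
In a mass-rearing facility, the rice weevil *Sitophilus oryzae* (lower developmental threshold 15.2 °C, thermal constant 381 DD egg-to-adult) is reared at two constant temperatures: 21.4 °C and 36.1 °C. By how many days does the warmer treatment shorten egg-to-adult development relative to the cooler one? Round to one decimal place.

43.2 days

At 21.4 °C: 381 / (21.4 − 15.2) = 381 / 6.2 = 61.452 d.
At 36.1 °C: 381 / (36.1 − 15.2) = 381 / 20.9 = 18.230 d.
Difference = |61.452 − 18.230| = 43.222 ≈ 43.2 days.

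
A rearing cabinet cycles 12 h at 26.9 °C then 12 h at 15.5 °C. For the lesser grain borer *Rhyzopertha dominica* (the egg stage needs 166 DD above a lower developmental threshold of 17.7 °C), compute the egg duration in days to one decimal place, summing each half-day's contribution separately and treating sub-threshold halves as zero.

Day half: max(0, 26.9 − 17.7) × 0.5 = 9.2 × 0.5 = 4.60 DD.
Night half: max(0, 15.5 − 17.7) × 0.5 = 0.0 × 0.5 = 0.00 DD.
Per 24 h: 4.60 DD/day.
Duration = 166 / 4.60 = 36.087 ≈ 36.1 days.

36.1 days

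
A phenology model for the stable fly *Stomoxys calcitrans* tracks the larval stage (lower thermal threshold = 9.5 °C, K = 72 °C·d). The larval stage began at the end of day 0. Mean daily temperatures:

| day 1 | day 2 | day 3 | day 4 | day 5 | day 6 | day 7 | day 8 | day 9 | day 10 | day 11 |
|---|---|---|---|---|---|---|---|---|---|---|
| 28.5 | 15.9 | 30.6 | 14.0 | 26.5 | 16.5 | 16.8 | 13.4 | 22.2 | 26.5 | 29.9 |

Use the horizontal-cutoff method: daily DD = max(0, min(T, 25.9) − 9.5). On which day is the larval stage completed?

day 7

Daily DD above 9.5 °C (capped at 16.4): 16.4, 6.4, 16.4, 4.5, 16.4, 7.0, 7.3, 3.9, 12.7, 16.4, 16.4.
Cumulative: 16.4, 22.8, 39.2, 43.7, 60.1, 67.1, 74.4, 78.3, 91.0, 107.4, 123.8.
The total first reaches 72 DD on day 7.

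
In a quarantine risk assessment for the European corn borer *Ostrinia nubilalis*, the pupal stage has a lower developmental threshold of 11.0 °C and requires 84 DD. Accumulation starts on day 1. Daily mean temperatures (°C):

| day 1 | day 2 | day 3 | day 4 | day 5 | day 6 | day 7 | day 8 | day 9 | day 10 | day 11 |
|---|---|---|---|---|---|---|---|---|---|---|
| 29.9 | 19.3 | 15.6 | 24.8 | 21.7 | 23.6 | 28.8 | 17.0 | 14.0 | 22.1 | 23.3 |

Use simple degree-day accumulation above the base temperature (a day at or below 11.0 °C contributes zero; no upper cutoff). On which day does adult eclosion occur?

Daily DD above 11.0 °C: 18.9, 8.3, 4.6, 13.8, 10.7, 12.6, 17.8, 6.0, 3.0, 11.1, 12.3.
Cumulative: 18.9, 27.2, 31.8, 45.6, 56.3, 68.9, 86.7, 92.7, 95.7, 106.8, 119.1.
The total first reaches 84 DD on day 7.

day 7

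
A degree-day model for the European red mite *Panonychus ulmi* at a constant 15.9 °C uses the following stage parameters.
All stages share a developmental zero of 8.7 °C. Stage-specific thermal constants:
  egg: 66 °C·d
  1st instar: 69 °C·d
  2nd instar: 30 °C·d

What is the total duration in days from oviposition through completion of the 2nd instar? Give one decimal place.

Daily accumulation at 15.9 °C = 15.9 − 8.7 = 7.2 DD/day.
Total K = 66 + 69 + 30 = 165 DD.
Total duration = 165 / 7.2 = 22.917 ≈ 22.9 days.

22.9 days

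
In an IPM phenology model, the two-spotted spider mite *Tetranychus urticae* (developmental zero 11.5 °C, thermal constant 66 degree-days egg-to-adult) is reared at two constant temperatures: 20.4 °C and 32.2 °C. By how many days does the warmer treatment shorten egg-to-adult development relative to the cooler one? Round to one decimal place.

4.2 days

At 20.4 °C: 66 / (20.4 − 11.5) = 66 / 8.9 = 7.416 d.
At 32.2 °C: 66 / (32.2 − 11.5) = 66 / 20.7 = 3.188 d.
Difference = |7.416 − 3.188| = 4.227 ≈ 4.2 days.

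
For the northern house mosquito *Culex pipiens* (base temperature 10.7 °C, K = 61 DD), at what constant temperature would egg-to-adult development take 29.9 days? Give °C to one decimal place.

Required daily accumulation = 61 / 29.9 = 2.040 DD/day.
T = T_base + 2.040 = 10.7 + 2.040 = 12.740 ≈ 12.7 °C.

12.7 °C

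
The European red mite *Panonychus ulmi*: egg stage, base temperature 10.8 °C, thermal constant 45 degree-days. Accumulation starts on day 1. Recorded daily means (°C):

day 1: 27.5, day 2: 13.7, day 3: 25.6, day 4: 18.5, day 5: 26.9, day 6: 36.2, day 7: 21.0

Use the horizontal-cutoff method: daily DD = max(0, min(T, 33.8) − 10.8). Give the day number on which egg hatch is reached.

Daily DD above 10.8 °C (capped at 23.0): 16.7, 2.9, 14.8, 7.7, 16.1, 23.0, 10.2.
Cumulative: 16.7, 19.6, 34.4, 42.1, 58.2, 81.2, 91.4.
The total first reaches 45 DD on day 5.

day 5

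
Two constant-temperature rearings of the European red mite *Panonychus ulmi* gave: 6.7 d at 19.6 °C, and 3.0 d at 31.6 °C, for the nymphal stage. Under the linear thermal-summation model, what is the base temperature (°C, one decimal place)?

Under the model K = D·(T − T_b), so D₁·(T₁ − T_b) = D₂·(T₂ − T_b).
6.7·(19.6 − T_b) = 3.0·(31.6 − T_b)
T_b = (6.7·19.6 − 3.0·31.6) / (6.7 − 3.0) = 36.52 / 3.7 = 9.870 °C ≈ 9.9 °C.

9.9 °C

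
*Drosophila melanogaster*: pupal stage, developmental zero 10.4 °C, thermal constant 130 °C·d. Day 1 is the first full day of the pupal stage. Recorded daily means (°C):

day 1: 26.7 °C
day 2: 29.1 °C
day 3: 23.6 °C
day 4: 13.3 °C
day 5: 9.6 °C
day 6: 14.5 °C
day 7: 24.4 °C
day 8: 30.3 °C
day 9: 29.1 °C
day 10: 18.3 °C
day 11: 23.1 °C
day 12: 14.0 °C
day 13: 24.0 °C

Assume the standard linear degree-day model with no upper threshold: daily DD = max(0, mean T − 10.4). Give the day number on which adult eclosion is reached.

day 12

Daily DD above 10.4 °C: 16.3, 18.7, 13.2, 2.9, 0.0, 4.1, 14.0, 19.9, 18.7, 7.9, 12.7, 3.6, 13.6.
Cumulative: 16.3, 35.0, 48.2, 51.1, 51.1, 55.2, 69.2, 89.1, 107.8, 115.7, 128.4, 132.0, 145.6.
The total first reaches 130 DD on day 12.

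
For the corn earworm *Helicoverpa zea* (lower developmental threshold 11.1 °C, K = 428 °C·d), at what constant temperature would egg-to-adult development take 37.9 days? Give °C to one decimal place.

Required daily accumulation = 428 / 37.9 = 11.293 DD/day.
T = T_base + 11.293 = 11.1 + 11.293 = 22.393 ≈ 22.4 °C.

22.4 °C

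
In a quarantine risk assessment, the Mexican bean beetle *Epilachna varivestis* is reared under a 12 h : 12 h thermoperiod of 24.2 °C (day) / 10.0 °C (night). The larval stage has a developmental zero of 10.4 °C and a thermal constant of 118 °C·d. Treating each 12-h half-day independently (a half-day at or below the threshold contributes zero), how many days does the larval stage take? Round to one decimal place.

Day half: max(0, 24.2 − 10.4) × 0.5 = 13.8 × 0.5 = 6.90 DD.
Night half: max(0, 10.0 − 10.4) × 0.5 = 0.0 × 0.5 = 0.00 DD.
Per 24 h: 6.90 DD/day.
Duration = 118 / 6.90 = 17.101 ≈ 17.1 days.

17.1 days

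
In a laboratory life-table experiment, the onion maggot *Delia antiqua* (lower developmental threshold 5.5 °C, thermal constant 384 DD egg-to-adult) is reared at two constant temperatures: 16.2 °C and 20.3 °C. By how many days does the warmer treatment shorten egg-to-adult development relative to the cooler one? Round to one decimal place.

At 16.2 °C: 384 / (16.2 − 5.5) = 384 / 10.7 = 35.888 d.
At 20.3 °C: 384 / (20.3 − 5.5) = 384 / 14.8 = 25.946 d.
Difference = |35.888 − 25.946| = 9.942 ≈ 9.9 days.

9.9 days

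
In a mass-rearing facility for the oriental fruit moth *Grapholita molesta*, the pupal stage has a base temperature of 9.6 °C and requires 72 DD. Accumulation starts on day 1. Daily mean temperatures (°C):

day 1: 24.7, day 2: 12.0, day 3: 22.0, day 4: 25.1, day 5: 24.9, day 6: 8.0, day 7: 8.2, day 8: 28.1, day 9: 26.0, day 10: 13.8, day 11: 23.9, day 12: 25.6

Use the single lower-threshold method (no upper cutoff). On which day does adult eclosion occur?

day 8

Daily DD above 9.6 °C: 15.1, 2.4, 12.4, 15.5, 15.3, 0.0, 0.0, 18.5, 16.4, 4.2, 14.3, 16.0.
Cumulative: 15.1, 17.5, 29.9, 45.4, 60.7, 60.7, 60.7, 79.2, 95.6, 99.8, 114.1, 130.1.
The total first reaches 72 DD on day 8.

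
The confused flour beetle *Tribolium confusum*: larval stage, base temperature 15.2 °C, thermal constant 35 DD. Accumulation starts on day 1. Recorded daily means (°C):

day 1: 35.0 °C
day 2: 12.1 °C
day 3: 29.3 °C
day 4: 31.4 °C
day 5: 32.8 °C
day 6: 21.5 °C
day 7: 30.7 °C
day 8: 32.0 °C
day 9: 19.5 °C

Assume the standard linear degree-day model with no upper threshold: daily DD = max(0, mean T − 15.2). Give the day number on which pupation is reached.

day 4

Daily DD above 15.2 °C: 19.8, 0.0, 14.1, 16.2, 17.6, 6.3, 15.5, 16.8, 4.3.
Cumulative: 19.8, 19.8, 33.9, 50.1, 67.7, 74.0, 89.5, 106.3, 110.6.
The total first reaches 35 DD on day 4.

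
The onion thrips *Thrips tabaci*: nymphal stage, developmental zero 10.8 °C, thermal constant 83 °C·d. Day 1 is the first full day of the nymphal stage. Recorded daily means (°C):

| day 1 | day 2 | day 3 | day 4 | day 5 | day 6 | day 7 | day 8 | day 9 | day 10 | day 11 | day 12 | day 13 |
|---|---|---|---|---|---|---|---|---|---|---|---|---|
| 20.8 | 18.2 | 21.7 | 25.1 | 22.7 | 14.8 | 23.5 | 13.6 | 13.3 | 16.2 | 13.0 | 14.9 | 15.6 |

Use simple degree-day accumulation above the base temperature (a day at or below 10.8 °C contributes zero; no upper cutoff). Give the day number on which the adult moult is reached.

day 11

Daily DD above 10.8 °C: 10.0, 7.4, 10.9, 14.3, 11.9, 4.0, 12.7, 2.8, 2.5, 5.4, 2.2, 4.1, 4.8.
Cumulative: 10.0, 17.4, 28.3, 42.6, 54.5, 58.5, 71.2, 74.0, 76.5, 81.9, 84.1, 88.2, 93.0.
The total first reaches 83 DD on day 11.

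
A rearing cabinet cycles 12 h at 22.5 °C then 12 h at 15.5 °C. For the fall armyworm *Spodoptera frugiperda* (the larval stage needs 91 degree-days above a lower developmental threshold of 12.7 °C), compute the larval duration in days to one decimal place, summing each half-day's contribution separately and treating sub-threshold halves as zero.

14.4 days

Day half: max(0, 22.5 − 12.7) × 0.5 = 9.8 × 0.5 = 4.90 DD.
Night half: max(0, 15.5 − 12.7) × 0.5 = 2.8 × 0.5 = 1.40 DD.
Per 24 h: 6.30 DD/day.
Duration = 91 / 6.30 = 14.444 ≈ 14.4 days.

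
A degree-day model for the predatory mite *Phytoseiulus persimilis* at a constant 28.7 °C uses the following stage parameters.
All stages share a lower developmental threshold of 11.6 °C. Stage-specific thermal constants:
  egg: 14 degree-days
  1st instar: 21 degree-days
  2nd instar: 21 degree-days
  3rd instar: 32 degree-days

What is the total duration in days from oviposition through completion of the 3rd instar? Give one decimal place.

5.1 days

Daily accumulation at 28.7 °C = 28.7 − 11.6 = 17.1 DD/day.
Total K = 14 + 21 + 21 + 32 = 88 DD.
Total duration = 88 / 17.1 = 5.146 ≈ 5.1 days.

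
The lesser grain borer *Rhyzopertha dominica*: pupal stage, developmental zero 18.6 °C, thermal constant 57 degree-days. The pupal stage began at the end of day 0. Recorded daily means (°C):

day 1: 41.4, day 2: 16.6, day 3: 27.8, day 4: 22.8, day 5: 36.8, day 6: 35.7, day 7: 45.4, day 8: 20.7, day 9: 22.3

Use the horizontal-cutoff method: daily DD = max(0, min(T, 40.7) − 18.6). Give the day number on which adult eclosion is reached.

day 6

Daily DD above 18.6 °C (capped at 22.1): 22.1, 0.0, 9.2, 4.2, 18.2, 17.1, 22.1, 2.1, 3.7.
Cumulative: 22.1, 22.1, 31.3, 35.5, 53.7, 70.8, 92.9, 95.0, 98.7.
The total first reaches 57 DD on day 6.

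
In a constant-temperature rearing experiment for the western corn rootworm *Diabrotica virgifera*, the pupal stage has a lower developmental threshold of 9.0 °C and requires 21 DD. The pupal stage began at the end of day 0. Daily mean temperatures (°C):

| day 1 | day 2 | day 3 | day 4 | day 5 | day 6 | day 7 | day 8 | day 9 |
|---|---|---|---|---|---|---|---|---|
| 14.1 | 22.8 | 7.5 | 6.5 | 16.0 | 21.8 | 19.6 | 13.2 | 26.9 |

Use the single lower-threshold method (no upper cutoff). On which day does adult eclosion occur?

Daily DD above 9.0 °C: 5.1, 13.8, 0.0, 0.0, 7.0, 12.8, 10.6, 4.2, 17.9.
Cumulative: 5.1, 18.9, 18.9, 18.9, 25.9, 38.7, 49.3, 53.5, 71.4.
The total first reaches 21 DD on day 5.

day 5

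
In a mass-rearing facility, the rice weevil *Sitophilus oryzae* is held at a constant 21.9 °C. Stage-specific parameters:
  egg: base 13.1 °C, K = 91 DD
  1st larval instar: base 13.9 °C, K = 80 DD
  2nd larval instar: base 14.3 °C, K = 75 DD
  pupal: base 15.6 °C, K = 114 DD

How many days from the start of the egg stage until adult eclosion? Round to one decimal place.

48.3 days

egg: 91 / (21.9 − 13.1) = 91 / 8.8 = 10.341 d.
1st larval instar: 80 / (21.9 − 13.9) = 80 / 8.0 = 10.000 d.
2nd larval instar: 75 / (21.9 − 14.3) = 75 / 7.6 = 9.868 d.
pupal: 114 / (21.9 − 15.6) = 114 / 6.3 = 18.095 d.
Sum = 48.305 ≈ 48.3 days.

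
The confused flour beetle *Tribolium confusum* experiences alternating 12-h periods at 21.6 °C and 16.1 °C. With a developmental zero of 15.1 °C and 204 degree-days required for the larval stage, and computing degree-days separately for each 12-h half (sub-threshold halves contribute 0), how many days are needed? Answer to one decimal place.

54.4 days

Day half: max(0, 21.6 − 15.1) × 0.5 = 6.5 × 0.5 = 3.25 DD.
Night half: max(0, 16.1 − 15.1) × 0.5 = 1.0 × 0.5 = 0.50 DD.
Per 24 h: 3.75 DD/day.
Duration = 204 / 3.75 = 54.400 ≈ 54.4 days.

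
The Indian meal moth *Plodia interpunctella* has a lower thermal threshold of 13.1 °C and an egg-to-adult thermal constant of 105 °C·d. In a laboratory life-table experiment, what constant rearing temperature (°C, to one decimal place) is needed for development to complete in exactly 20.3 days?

18.3 °C

Required daily accumulation = 105 / 20.3 = 5.172 DD/day.
T = T_base + 5.172 = 13.1 + 5.172 = 18.272 ≈ 18.3 °C.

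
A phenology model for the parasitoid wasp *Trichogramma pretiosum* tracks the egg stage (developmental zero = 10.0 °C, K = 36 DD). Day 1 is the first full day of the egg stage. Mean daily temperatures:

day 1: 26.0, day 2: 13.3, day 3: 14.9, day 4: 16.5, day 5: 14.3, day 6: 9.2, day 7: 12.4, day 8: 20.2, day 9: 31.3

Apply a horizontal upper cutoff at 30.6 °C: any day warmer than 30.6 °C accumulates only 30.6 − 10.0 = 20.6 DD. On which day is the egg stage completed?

Daily DD above 10.0 °C (capped at 20.6): 16.0, 3.3, 4.9, 6.5, 4.3, 0.0, 2.4, 10.2, 20.6.
Cumulative: 16.0, 19.3, 24.2, 30.7, 35.0, 35.0, 37.4, 47.6, 68.2.
The total first reaches 36 DD on day 7.

day 7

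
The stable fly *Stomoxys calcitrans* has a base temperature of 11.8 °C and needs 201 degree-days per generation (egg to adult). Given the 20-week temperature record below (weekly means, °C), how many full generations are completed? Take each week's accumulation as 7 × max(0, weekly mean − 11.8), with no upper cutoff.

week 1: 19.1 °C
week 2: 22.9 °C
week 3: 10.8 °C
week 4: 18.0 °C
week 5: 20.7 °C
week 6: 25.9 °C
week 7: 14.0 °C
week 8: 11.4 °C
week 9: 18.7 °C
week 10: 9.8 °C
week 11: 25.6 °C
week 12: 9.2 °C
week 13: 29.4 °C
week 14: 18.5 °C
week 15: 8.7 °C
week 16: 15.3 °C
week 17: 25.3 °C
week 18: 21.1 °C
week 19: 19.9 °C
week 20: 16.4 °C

Weekly DD (7 × max(0, T̄ − 11.8)): 51.1, 77.7, 0.0, 43.4, 62.3, 98.7, 15.4, 0.0, 48.3, 0.0, 96.6, 0.0, 123.2, 46.9, 0.0, 24.5, 94.5, 65.1, 56.7, 32.2.
Season total = 936.6 DD.
Complete generations = ⌊936.6 / 201⌋ = 4.

4 generations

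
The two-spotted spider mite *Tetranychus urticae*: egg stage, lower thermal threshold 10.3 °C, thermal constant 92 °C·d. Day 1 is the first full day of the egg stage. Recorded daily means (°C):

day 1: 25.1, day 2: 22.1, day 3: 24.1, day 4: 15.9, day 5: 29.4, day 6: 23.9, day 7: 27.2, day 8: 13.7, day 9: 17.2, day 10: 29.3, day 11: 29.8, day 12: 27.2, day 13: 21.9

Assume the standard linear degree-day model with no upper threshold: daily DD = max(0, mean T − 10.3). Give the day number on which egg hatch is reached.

Daily DD above 10.3 °C: 14.8, 11.8, 13.8, 5.6, 19.1, 13.6, 16.9, 3.4, 6.9, 19.0, 19.5, 16.9, 11.6.
Cumulative: 14.8, 26.6, 40.4, 46.0, 65.1, 78.7, 95.6, 99.0, 105.9, 124.9, 144.4, 161.3, 172.9.
The total first reaches 92 DD on day 7.

day 7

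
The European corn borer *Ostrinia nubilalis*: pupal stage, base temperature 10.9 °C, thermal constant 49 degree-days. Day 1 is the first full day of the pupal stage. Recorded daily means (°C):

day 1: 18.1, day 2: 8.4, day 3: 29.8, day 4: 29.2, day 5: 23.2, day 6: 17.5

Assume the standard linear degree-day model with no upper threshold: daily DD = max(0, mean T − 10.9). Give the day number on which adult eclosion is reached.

day 5

Daily DD above 10.9 °C: 7.2, 0.0, 18.9, 18.3, 12.3, 6.6.
Cumulative: 7.2, 7.2, 26.1, 44.4, 56.7, 63.3.
The total first reaches 49 DD on day 5.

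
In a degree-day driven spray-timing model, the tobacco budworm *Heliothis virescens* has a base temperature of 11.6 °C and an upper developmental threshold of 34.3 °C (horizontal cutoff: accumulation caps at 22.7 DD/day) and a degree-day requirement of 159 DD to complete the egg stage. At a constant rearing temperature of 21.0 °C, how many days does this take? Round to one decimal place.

16.9 days

Daily accumulation = 21.0 − 11.6 = 9.4 DD/day.
Duration = 159 / 9.4 = 16.915 ≈ 16.9 days.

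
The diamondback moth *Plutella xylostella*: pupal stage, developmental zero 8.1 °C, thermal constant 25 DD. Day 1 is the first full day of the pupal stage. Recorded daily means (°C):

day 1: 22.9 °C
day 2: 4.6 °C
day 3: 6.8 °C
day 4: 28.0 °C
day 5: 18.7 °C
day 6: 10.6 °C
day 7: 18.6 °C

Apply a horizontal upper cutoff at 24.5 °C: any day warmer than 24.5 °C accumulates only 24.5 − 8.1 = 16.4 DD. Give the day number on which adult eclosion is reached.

day 4

Daily DD above 8.1 °C (capped at 16.4): 14.8, 0.0, 0.0, 16.4, 10.6, 2.5, 10.5.
Cumulative: 14.8, 14.8, 14.8, 31.2, 41.8, 44.3, 54.8.
The total first reaches 25 DD on day 4.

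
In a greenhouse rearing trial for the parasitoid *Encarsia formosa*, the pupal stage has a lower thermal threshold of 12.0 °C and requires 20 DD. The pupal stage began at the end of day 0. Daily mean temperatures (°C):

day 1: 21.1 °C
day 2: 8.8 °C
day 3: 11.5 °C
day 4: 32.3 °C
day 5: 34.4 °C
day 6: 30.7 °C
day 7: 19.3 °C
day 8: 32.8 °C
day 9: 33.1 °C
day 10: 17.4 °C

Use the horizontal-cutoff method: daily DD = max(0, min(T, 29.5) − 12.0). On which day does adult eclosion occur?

Daily DD above 12.0 °C (capped at 17.5): 9.1, 0.0, 0.0, 17.5, 17.5, 17.5, 7.3, 17.5, 17.5, 5.4.
Cumulative: 9.1, 9.1, 9.1, 26.6, 44.1, 61.6, 68.9, 86.4, 103.9, 109.3.
The total first reaches 20 DD on day 4.

day 4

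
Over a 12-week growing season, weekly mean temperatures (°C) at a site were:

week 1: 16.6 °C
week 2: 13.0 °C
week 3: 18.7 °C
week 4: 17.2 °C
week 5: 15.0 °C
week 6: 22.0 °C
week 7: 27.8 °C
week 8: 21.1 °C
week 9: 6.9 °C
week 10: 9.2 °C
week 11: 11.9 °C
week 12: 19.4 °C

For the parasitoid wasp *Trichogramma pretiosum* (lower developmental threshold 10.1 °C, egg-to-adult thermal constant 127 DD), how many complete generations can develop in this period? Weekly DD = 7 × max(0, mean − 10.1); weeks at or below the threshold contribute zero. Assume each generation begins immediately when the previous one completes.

4 generations

Weekly DD (7 × max(0, T̄ − 10.1)): 45.5, 20.3, 60.2, 49.7, 34.3, 83.3, 123.9, 77.0, 0.0, 0.0, 12.6, 65.1.
Season total = 571.9 DD.
Complete generations = ⌊571.9 / 127⌋ = 4.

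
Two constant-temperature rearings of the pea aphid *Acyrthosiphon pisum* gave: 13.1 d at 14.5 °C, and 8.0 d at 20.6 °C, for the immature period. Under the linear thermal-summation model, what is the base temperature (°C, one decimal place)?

4.9 °C

Under the model K = D·(T − T_b), so D₁·(T₁ − T_b) = D₂·(T₂ − T_b).
13.1·(14.5 − T_b) = 8.0·(20.6 − T_b)
T_b = (13.1·14.5 − 8.0·20.6) / (13.1 − 8.0) = 25.15 / 5.1 = 4.931 °C ≈ 4.9 °C.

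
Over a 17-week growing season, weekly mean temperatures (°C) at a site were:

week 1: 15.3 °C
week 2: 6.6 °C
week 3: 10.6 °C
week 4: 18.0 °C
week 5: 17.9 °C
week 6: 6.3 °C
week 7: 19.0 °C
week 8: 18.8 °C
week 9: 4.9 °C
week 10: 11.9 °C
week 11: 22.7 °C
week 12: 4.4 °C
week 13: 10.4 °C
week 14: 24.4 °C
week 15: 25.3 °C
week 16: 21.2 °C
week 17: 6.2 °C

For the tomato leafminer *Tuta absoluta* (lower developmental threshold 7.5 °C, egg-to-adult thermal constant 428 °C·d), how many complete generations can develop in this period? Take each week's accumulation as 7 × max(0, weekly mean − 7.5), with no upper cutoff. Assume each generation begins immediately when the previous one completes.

2 generations

Weekly DD (7 × max(0, T̄ − 7.5)): 54.6, 0.0, 21.7, 73.5, 72.8, 0.0, 80.5, 79.1, 0.0, 30.8, 106.4, 0.0, 20.3, 118.3, 124.6, 95.9, 0.0.
Season total = 878.5 DD.
Complete generations = ⌊878.5 / 428⌋ = 2.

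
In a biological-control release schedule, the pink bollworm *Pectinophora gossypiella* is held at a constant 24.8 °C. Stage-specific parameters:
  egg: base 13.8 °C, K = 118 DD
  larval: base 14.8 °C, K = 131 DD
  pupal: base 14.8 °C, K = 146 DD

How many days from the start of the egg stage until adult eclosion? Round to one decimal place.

38.4 days

egg: 118 / (24.8 − 13.8) = 118 / 11.0 = 10.727 d.
larval: 131 / (24.8 − 14.8) = 131 / 10.0 = 13.100 d.
pupal: 146 / (24.8 − 14.8) = 146 / 10.0 = 14.600 d.
Sum = 38.427 ≈ 38.4 days.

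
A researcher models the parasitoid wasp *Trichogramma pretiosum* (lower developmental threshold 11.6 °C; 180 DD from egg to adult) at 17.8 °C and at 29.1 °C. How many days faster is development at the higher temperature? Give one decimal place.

At 17.8 °C: 180 / (17.8 − 11.6) = 180 / 6.2 = 29.032 d.
At 29.1 °C: 180 / (29.1 − 11.6) = 180 / 17.5 = 10.286 d.
Difference = |29.032 − 10.286| = 18.747 ≈ 18.7 days.

18.7 days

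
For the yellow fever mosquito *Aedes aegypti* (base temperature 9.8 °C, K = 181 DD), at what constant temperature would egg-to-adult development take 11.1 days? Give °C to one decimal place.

26.1 °C

Required daily accumulation = 181 / 11.1 = 16.306 DD/day.
T = T_base + 16.306 = 9.8 + 16.306 = 26.106 ≈ 26.1 °C.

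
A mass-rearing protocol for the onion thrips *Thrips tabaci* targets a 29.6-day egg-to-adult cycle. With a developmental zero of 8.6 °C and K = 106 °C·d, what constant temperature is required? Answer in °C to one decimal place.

12.2 °C

Required daily accumulation = 106 / 29.6 = 3.581 DD/day.
T = T_base + 3.581 = 8.6 + 3.581 = 12.181 ≈ 12.2 °C.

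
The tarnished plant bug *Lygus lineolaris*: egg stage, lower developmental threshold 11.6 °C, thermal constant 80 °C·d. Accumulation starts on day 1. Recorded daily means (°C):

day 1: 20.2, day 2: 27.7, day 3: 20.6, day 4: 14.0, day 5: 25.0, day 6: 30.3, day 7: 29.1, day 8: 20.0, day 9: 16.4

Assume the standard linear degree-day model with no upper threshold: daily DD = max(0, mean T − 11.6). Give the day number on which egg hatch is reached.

day 7

Daily DD above 11.6 °C: 8.6, 16.1, 9.0, 2.4, 13.4, 18.7, 17.5, 8.4, 4.8.
Cumulative: 8.6, 24.7, 33.7, 36.1, 49.5, 68.2, 85.7, 94.1, 98.9.
The total first reaches 80 DD on day 7.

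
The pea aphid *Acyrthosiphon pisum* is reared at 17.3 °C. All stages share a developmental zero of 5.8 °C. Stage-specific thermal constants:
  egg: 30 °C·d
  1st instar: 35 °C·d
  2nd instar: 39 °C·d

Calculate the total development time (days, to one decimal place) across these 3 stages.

9.0 days

Daily accumulation at 17.3 °C = 17.3 − 5.8 = 11.5 DD/day.
Total K = 30 + 35 + 39 = 104 DD.
Total duration = 104 / 11.5 = 9.043 ≈ 9.0 days.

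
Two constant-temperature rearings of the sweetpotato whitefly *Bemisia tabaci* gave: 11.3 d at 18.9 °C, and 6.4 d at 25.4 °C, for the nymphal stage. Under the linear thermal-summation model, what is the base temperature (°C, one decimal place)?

Equal thermal constants: D₁(T₁ − T_b) = D₂(T₂ − T_b).
11.3·(18.9 − T_b) = 6.4·(25.4 − T_b)
T_b = (11.3·18.9 − 6.4·25.4) / (11.3 − 6.4) = 51.01 / 4.9 = 10.410 °C ≈ 10.4 °C.

10.4 °C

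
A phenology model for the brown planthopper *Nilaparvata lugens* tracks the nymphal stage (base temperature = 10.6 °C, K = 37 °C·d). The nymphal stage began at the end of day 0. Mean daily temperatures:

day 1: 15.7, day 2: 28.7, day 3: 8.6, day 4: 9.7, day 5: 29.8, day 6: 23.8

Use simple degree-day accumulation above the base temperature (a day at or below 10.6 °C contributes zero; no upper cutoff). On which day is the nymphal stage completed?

Daily DD above 10.6 °C: 5.1, 18.1, 0.0, 0.0, 19.2, 13.2.
Cumulative: 5.1, 23.2, 23.2, 23.2, 42.4, 55.6.
The total first reaches 37 DD on day 5.

day 5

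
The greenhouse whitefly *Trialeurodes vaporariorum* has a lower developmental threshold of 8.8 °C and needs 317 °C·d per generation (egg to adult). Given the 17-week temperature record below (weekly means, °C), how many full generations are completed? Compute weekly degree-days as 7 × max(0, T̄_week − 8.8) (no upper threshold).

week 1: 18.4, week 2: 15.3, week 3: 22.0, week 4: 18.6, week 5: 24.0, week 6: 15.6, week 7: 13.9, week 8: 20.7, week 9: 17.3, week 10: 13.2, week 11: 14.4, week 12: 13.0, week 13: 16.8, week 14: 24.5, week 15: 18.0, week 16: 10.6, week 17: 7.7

Weekly DD (7 × max(0, T̄ − 8.8)): 67.2, 45.5, 92.4, 68.6, 106.4, 47.6, 35.7, 83.3, 59.5, 30.8, 39.2, 29.4, 56.0, 109.9, 64.4, 12.6, 0.0.
Season total = 948.5 DD.
Complete generations = ⌊948.5 / 317⌋ = 2.

2 generations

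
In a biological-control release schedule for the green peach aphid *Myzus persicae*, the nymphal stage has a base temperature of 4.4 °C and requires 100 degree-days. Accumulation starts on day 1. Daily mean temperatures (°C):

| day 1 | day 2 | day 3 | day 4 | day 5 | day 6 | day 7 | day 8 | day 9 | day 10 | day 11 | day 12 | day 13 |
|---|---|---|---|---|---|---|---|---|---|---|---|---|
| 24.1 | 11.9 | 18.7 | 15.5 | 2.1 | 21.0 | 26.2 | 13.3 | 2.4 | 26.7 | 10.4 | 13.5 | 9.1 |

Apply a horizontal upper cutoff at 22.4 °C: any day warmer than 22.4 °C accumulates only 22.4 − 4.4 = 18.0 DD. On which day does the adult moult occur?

Daily DD above 4.4 °C (capped at 18.0): 18.0, 7.5, 14.3, 11.1, 0.0, 16.6, 18.0, 8.9, 0.0, 18.0, 6.0, 9.1, 4.7.
Cumulative: 18.0, 25.5, 39.8, 50.9, 50.9, 67.5, 85.5, 94.4, 94.4, 112.4, 118.4, 127.5, 132.2.
The total first reaches 100 DD on day 10.

day 10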